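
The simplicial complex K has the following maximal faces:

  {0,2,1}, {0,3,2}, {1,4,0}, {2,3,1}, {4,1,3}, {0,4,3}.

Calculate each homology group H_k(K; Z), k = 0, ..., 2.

Take the total order 0 < 1 < 2 < 3 < 4 on the vertex set. Then K (dimension 2) consists of the simplices:

  0-simplices (5): [0], [1], [2], [3], [4]
  1-simplices (9): [0,1], [0,2], [0,3], [0,4], [1,2], [1,3], [1,4], [2,3], [3,4]
  2-simplices (6): [0,1,2], [0,1,4], [0,2,3], [0,3,4], [1,2,3], [1,3,4]

so the chain groups are C_0 ≅ Z^5, C_1 ≅ Z^9, C_2 ≅ Z^6.

Boundary ∂_1: C_1 → C_0 is given by ∂[p,q] = [q] − [p]. For instance
  ∂[1,2] = [2] − [1].
The resulting 5×9 matrix has rank 4, and its Smith normal form has invariant factors (1,1,1,1).

∂_2: C_2 → C_1 maps a triangle to the signed sum of its edges. For instance
  ∂[0,2,3] = [2,3] − [0,3] + [0,2],
  ∂[0,3,4] = [3,4] − [0,4] + [0,3].
The 9×6 boundary matrix has rank 5 and Smith normal form diag(1,1,1,1,1).

Computing H_k = (kernel of ∂_k) / (image of ∂_{k+1}):

  H_0: rank C_0 − rank ∂_1 = 5 − 4 = 1, and the invariant factors of ∂_1 are all 1, so H_0 ≅ Z.
  H_1: rank ker ∂_1 − rank ∂_2 = (9 − 4) − 5 = 0, and the invariant factors of ∂_2 are all 1, so H_1 ≅ 0.
  H_2: rank ker ∂_2 − rank ∂_3 = (6 − 5) − 0 = 1, and there is no ∂_3, so H_2 ≅ Z.

As a check, the Euler characteristic is 5 − 9 + 6 = 2, which agrees with 1 − 0 + 1 = 2.

H_0 ≅ Z,  H_1 = 0,  H_2 ≅ Z.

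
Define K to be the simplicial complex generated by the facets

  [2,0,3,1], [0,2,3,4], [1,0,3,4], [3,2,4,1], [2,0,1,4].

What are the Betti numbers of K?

K has 5 vertices, 10 edges, 10 triangles, 5 3-simplices.
rank ∂_0 = 0, rank ∂_1 = 4 ⇒ b_0 = 5 − 0 − 4 = 1; all invariant factors of ∂_1 are 1 so no torsion. So H_0 ≅ Z.
rank ∂_1 = 4, rank ∂_2 = 6 ⇒ b_1 = 10 − 4 − 6 = 0; all invariant factors of ∂_2 are 1 so no torsion. So H_1 ≅ 0.
rank ∂_2 = 6, rank ∂_3 = 4 ⇒ b_2 = 10 − 6 − 4 = 0; all invariant factors of ∂_3 are 1 so no torsion. So H_2 ≅ 0.
rank ∂_3 = 4, rank ∂_4 = 0 ⇒ b_3 = 5 − 4 − 0 = 1. So H_3 ≅ Z.

b_0 = 1, b_1 = 0, b_2 = 0, b_3 = 1.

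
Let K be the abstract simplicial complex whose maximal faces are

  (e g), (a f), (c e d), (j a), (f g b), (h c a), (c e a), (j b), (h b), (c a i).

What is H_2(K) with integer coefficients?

Fix the vertex order a < b < c < d < e < f < g < h < i < j and write every simplex with vertices in increasing order. Then dim K = 2 and the simplices of K are:

  0-simplices (10): a, b, c, d, e, f, g, h, i, j
  1-simplices (17): ac, ae, af, ah, ai, aj, bf, bg, bh, bj, cd, ce, ch, ci, de, eg, fg
  2-simplices (5): ace, ach, aci, bfg, cde

giving chain groups C_0 ≅ Z^10, C_1 ≅ Z^17, C_2 ≅ Z^5.

Boundary ∂_1: C_1 → C_0 maps an edge to its endpoints' difference, ∂[p,q] = q − p. For instance
  ∂eg = g − e.
The resulting 10×17 matrix has rank 9, and its Smith normal form has invariant factors (1,1,1,1,1,1,1,1,1).

∂_2: C_2 → C_1 acts by ∂[p,q,r] = [q,r] − [p,r] + [p,q]. For instance
  ∂bfg = fg − bg + bf,
  ∂aci = ci − ai + ac.
This gives a 17×5 integer matrix of rank 5; reducing to Smith normal form yields diagonal entries (1,1,1,1,1).

Computing H_k = (kernel of ∂_k) / (image of ∂_{k+1}):

  H_2: rank ker ∂_2 − rank ∂_3 = (5 − 5) − 0 = 0, and there is no ∂_3, so H_2 ≅ 0.

H_2 ≅ 0.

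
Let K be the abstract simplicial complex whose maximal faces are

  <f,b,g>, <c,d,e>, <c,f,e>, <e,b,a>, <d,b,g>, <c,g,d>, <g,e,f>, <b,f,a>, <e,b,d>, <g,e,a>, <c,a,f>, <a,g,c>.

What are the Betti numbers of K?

We work with the vertex ordering a < b < c < d < e < f < g. The simplices of K, each written with vertices in increasing order, are:

  0-simplices (7): a, b, c, d, e, f, g
  1-simplices (18): ab, ac, ae, af, ag, bd, be, bf, bg, cd, ce, cf, cg, de, dg, ef, eg, fg
  2-simplices (12): abe, abf, acf, acg, aeg, bde, bdg, bfg, cde, cdg, cef, efg

Hence C_0 ≅ Z^7, C_1 ≅ Z^18, C_2 ≅ Z^12.

The boundary map ∂_1: C_1 → C_0 maps an edge to its endpoints' difference, ∂[p,q] = q − p. For instance
  ∂ag = g − a.
The 7×18 boundary matrix has rank 6 and Smith normal form diag(1,1,1,1,1,1).

Boundary ∂_2: C_2 → C_1 maps a triangle to the signed sum of its edges. For instance
  ∂abe = be − ae + ab,
  ∂abf = bf − af + ab.
This gives a 18×12 integer matrix of rank 12; reducing to Smith normal form yields diagonal entries (1,1,1,1,1,1,1,1,1,1,1,2).

Reading off H_k = ker ∂_k / im ∂_{k+1}:

  H_0: rank C_0 − rank ∂_1 = 7 − 6 = 1, and the invariant factors of ∂_1 are all 1, so H_0 = Z.
  H_1: rank ker ∂_1 − rank ∂_2 = (18 − 6) − 12 = 0, and ∂_2 has invariant factor 2 > 1, so H_1 = Z/2Z.
  H_2: rank ker ∂_2 − rank ∂_3 = (12 − 12) − 0 = 0, and there is no ∂_3, so H_2 = 0.

Hence the Betti numbers are b_0 = 1, b_1 = 0, b_2 = 0.

b_0 = 1, b_1 = 0, b_2 = 0.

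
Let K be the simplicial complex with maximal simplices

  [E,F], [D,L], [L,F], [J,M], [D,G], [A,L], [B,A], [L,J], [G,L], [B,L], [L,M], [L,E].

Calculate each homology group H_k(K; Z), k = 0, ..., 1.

H_0 = Z,  H_1 = Z^4.

Take the total order A < B < D < E < F < G < J < L < M on the vertex set. Then K (dimension 1) consists of the simplices:

  0-simplices (9): A, B, D, E, F, G, J, L, M
  1-simplices (12): AB, AL, BL, DG, DL, EF, EL, FL, GL, JL, JM, LM

so the chain groups are C_0 ≅ Z^9, C_1 ≅ Z^12.

Boundary ∂_1: C_1 → C_0 maps an edge to its endpoints' difference, ∂[p,q] = q − p.
The resulting 9×12 matrix has rank 8, and its Smith normal form has invariant factors (1,1,1,1,1,1,1,1).

Computing H_k = (kernel of ∂_k) / (image of ∂_{k+1}):

  H_0: rank C_0 − rank ∂_1 = 9 − 8 = 1, and the invariant factors of ∂_1 are all 1, so H_0 ≅ Z.
  H_1: rank ker ∂_1 − rank ∂_2 = (12 − 8) − 0 = 4, and there is no ∂_2, so H_1 ≅ Z^4.

As a check, the Euler characteristic is 9 − 12 = -3, which agrees with 1 − 4 = -3.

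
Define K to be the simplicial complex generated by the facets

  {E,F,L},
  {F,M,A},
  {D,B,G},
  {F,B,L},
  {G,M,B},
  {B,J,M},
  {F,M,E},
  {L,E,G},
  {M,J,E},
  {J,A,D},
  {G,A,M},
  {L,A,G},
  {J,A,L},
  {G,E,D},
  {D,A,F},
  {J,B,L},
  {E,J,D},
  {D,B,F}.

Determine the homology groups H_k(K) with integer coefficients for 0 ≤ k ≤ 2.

H_0 ≅ Z,  H_1 ≅ Z^2,  H_2 ≅ Z.

Fix the vertex order A < B < D < E < F < G < J < L < M and write every simplex with vertices in increasing order. Then dim K = 2 and the simplices of K are:

  0-simplices (9): A, B, D, E, F, G, J, L, M
  1-simplices (27): AD, AF, AG, AJ, AL, AM, BD, BF, BG, BJ, BL, BM, DE, DF, DG, DJ, EF, EG, EJ, EL, EM, FL, FM, GL, GM, JL, JM
  2-simplices (18): ADF, ADJ, AFM, AGL, AGM, AJL, BDF, BDG, BFL, BGM, BJL, BJM, DEG, DEJ, EFL, EFM, EGL, EJM

Hence C_0 ≅ Z^9, C_1 ≅ Z^27, C_2 ≅ Z^18.

∂_1: C_1 → C_0 is given by ∂[p,q] = [q] − [p].
As a 9×27 matrix over Z this has rank 8, with invariant factors (1,1,1,1,1,1,1,1).

Boundary ∂_2: C_2 → C_1 acts by ∂[p,q,r] = [q,r] − [p,r] + [p,q]. For instance
  ∂BDG = DG − BG + BD,
  ∂AGL = GL − AL + AG.
This gives a 27×18 integer matrix of rank 17; reducing to Smith normal form yields diagonal entries (1,1,1,1,1,1,1,1,1,1,1,1,1,1,1,1,1).

Reading off H_k = ker ∂_k / im ∂_{k+1}:

  H_0: rank C_0 − rank ∂_1 = 9 − 8 = 1, and the invariant factors of ∂_1 are all 1, so H_0 ≅ Z.
  H_1: rank ker ∂_1 − rank ∂_2 = (27 − 8) − 17 = 2, and the invariant factors of ∂_2 are all 1, so H_1 ≅ Z^2.
  H_2: rank ker ∂_2 − rank ∂_3 = (18 − 17) − 0 = 1, and there is no ∂_3, so H_2 ≅ Z.

(K is a triangulation of the torus T^2.)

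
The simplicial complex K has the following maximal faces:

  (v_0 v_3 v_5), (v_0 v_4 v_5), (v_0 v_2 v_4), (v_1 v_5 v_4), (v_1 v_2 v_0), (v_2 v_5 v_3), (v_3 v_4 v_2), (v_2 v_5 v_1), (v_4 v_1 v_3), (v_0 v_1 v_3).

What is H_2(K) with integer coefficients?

K has 6 vertices, 15 edges, 10 triangles.
rank ∂_2 = 10, rank ∂_3 = 0 ⇒ b_2 = 10 − 10 − 0 = 0. So H_2 ≅ 0.

H_2 = 0.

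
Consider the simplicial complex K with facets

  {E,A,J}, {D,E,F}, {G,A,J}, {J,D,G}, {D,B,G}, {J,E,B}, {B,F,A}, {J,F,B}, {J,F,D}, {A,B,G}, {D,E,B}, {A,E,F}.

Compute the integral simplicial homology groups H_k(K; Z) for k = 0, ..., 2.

We work with the vertex ordering A < B < D < E < F < G < J. The simplices of K, each written with vertices in increasing order, are:

  0-simplices (7): A, B, D, E, F, G, J
  1-simplices (18): AB, AE, AF, AG, AJ, BD, BE, BF, BG, BJ, DE, DF, DG, DJ, EF, EJ, FJ, GJ
  2-simplices (12): ABF, ABG, AEF, AEJ, AGJ, BDE, BDG, BEJ, BFJ, DEF, DFJ, DGJ

so the chain groups are C_0 ≅ Z^7, C_1 ≅ Z^18, C_2 ≅ Z^12.

∂_1: C_1 → C_0 sends each edge [p,q] (with p < q) to q − p.
The resulting 7×18 matrix has rank 6, and its Smith normal form has invariant factors (1,1,1,1,1,1).

The boundary map ∂_2: C_2 → C_1 maps a triangle to the signed sum of its edges. For instance
  ∂BEJ = EJ − BJ + BE,
  ∂BDE = DE − BE + BD.
This gives a 18×12 integer matrix of rank 12; reducing to Smith normal form yields diagonal entries (1,1,1,1,1,1,1,1,1,1,1,2).

Now H_k = ker ∂_k / im ∂_{k+1}, so:

  H_0: rank C_0 − rank ∂_1 = 7 − 6 = 1, and the invariant factors of ∂_1 are all 1, so H_0 ≅ Z.
  H_1: rank ker ∂_1 − rank ∂_2 = (18 − 6) − 12 = 0, and ∂_2 has invariant factor 2 > 1, so H_1 ≅ Z/2.
  H_2: rank ker ∂_2 − rank ∂_3 = (12 − 12) − 0 = 0, and there is no ∂_3, so H_2 ≅ 0.

As a check, the Euler characteristic is 7 − 18 + 12 = 1, which agrees with 1 − 0 + 0 = 1.

H_0 ≅ Z,  H_1 ≅ Z/2,  H_2 = 0.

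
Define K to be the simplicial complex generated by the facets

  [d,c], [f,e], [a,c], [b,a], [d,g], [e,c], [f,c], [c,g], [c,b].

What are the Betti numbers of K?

b_0 = 1, b_1 = 3.

Fix the vertex order a < b < c < d < e < f < g and write every simplex with vertices in increasing order. Then dim K = 1 and the simplices of K are:

  0-simplices (7): a, b, c, d, e, f, g
  1-simplices (9): ab, ac, bc, cd, ce, cf, cg, dg, ef

giving chain groups C_0 ≅ Z^7, C_1 ≅ Z^9.

Boundary ∂_1: C_1 → C_0 sends each edge [p,q] (with p < q) to q − p. For instance
  ∂cd = d − c.
The resulting 7×9 matrix has rank 6, and its Smith normal form has invariant factors (1,1,1,1,1,1).

Reading off H_k = ker ∂_k / im ∂_{k+1}:

  H_0: rank C_0 − rank ∂_1 = 7 − 6 = 1, and the invariant factors of ∂_1 are all 1, so H_0 = Z.
  H_1: rank ker ∂_1 − rank ∂_2 = (9 − 6) − 0 = 3, and there is no ∂_2, so H_1 = Z^3.

As a check, the Euler characteristic is 7 − 9 = -2, which agrees with 1 − 3 = -2.

Hence the Betti numbers are b_0 = 1, b_1 = 3.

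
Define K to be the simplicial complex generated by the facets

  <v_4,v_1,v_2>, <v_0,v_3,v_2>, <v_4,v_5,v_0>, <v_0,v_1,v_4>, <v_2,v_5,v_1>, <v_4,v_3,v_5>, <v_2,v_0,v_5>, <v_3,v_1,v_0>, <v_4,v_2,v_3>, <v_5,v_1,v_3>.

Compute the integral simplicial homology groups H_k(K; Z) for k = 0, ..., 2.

K has 6 vertices, 15 edges, 10 triangles.
rank ∂_0 = 0, rank ∂_1 = 5 ⇒ b_0 = 6 − 0 − 5 = 1; all invariant factors of ∂_1 are 1 so no torsion. So H_0 ≅ Z.
rank ∂_1 = 5, rank ∂_2 = 10 ⇒ b_1 = 15 − 5 − 10 = 0; ∂_2 has invariant factor(s) [2] giving torsion. So H_1 ≅ Z/2Z.
rank ∂_2 = 10, rank ∂_3 = 0 ⇒ b_2 = 10 − 10 − 0 = 0. So H_2 ≅ 0.

H_0 = Z,  H_1 = Z/2Z,  H_2 = 0.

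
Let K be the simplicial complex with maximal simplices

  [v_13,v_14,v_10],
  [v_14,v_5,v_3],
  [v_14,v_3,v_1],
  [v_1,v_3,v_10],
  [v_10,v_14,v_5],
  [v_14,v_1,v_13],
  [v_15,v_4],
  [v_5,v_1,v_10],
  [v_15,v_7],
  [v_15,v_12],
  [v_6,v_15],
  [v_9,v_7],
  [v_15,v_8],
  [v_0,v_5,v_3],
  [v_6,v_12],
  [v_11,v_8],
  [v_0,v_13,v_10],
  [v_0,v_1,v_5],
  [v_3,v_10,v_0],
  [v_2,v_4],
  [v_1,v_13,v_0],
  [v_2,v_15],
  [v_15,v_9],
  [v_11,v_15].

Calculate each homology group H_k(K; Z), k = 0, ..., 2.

We work with the vertex ordering v_0 < v_1 < v_2 < v_3 < v_4 < v_5 < v_6 < v_7 < v_8 < v_9 < v_10 < v_11 < v_12 < v_13 < v_14 < v_15. The simplices of K, each written with vertices in increasing order, are:

  0-simplices (16): [v_0], [v_1], [v_2], [v_3], [v_4], [v_5], [v_6], [v_7], [v_8], [v_9], [v_10], [v_11], [v_12], [v_13], [v_14], [v_15]
  1-simplices (30): (30 of them)
  2-simplices (12): (12 of them)

Hence C_0 ≅ Z^16, C_1 ≅ Z^30, C_2 ≅ Z^12.

∂_1: C_1 → C_0 sends each edge [p,q] (with p < q) to q − p.
The 16×30 boundary matrix has rank 14 and Smith normal form diag(1,1,1,1,1,1,1,1,1,1,1,1,1,1).

Boundary ∂_2: C_2 → C_1 acts by ∂[p,q,r] = [q,r] − [p,r] + [p,q]. For instance
  ∂[v_0,v_1,v_5] = [v_1,v_5] − [v_0,v_5] + [v_0,v_1],
  ∂[v_1,v_13,v_14] = [v_13,v_14] − [v_1,v_14] + [v_1,v_13].
This gives a 30×12 integer matrix of rank 12; reducing to Smith normal form yields diagonal entries (1,1,1,1,1,1,1,1,1,1,1,2).

Now H_k = ker ∂_k / im ∂_{k+1}, so:

  H_0: rank C_0 − rank ∂_1 = 16 − 14 = 2, and the invariant factors of ∂_1 are all 1, so H_0 ≅ Z^2.
  H_1: rank ker ∂_1 − rank ∂_2 = (30 − 14) − 12 = 4, and ∂_2 has invariant factor 2 > 1, so H_1 ≅ Z^4 ⊕ Z/2.
  H_2: rank ker ∂_2 − rank ∂_3 = (12 − 12) − 0 = 0, and there is no ∂_3, so H_2 ≅ 0.

As a check, the Euler characteristic is 16 − 30 + 12 = -2, which agrees with 2 − 4 + 0 = -2.

H_0 ≅ Z^2,  H_1 ≅ Z^4 ⊕ Z/2,  H_2 = 0.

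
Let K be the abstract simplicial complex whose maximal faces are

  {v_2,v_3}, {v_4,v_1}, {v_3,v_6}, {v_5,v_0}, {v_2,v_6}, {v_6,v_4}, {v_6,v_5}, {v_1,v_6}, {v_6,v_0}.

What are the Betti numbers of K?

Take the total order v_0 < v_1 < v_2 < v_3 < v_4 < v_5 < v_6 on the vertex set. Then K (dimension 1) consists of the simplices:

  0-simplices (7): [v_0], [v_1], [v_2], [v_3], [v_4], [v_5], [v_6]
  1-simplices (9): [v_0,v_5], [v_0,v_6], [v_1,v_4], [v_1,v_6], [v_2,v_3], [v_2,v_6], [v_3,v_6], [v_4,v_6], [v_5,v_6]

so the chain groups are C_0 ≅ Z^7, C_1 ≅ Z^9.

The boundary map ∂_1: C_1 → C_0 maps an edge to its endpoints' difference, ∂[p,q] = q − p.
As a 7×9 matrix over Z this has rank 6, with invariant factors (1,1,1,1,1,1).

Now H_k = ker ∂_k / im ∂_{k+1}, so:

  H_0: rank C_0 − rank ∂_1 = 7 − 6 = 1, and the invariant factors of ∂_1 are all 1, so H_0 = Z.
  H_1: rank ker ∂_1 − rank ∂_2 = (9 − 6) − 0 = 3, and there is no ∂_2, so H_1 = Z^3.

Hence the Betti numbers are b_0 = 1, b_1 = 3.

b_0 = 1, b_1 = 3.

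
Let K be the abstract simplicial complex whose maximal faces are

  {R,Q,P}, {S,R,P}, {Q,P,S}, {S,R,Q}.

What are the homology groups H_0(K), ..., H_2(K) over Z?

K has 4 vertices, 6 edges, 4 triangles.
rank ∂_0 = 0, rank ∂_1 = 3 ⇒ b_0 = 4 − 0 − 3 = 1; all invariant factors of ∂_1 are 1 so no torsion. So H_0 ≅ Z.
rank ∂_1 = 3, rank ∂_2 = 3 ⇒ b_1 = 6 − 3 − 3 = 0; all invariant factors of ∂_2 are 1 so no torsion. So H_1 ≅ 0.
rank ∂_2 = 3, rank ∂_3 = 0 ⇒ b_2 = 4 − 3 − 0 = 1. So H_2 ≅ Z.

H_0 = Z,  H_1 = 0,  H_2 = Z.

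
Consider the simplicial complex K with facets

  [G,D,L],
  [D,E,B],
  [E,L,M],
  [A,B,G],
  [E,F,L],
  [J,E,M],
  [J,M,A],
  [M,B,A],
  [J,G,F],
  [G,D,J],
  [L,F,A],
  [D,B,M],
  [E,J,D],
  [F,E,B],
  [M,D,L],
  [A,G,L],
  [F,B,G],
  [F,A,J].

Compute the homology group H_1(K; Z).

Order the vertices as A < B < D < E < F < G < J < L < M. Listing each simplex with vertices in this order, K has dimension 2 with simplices:

  0-simplices (9): A, B, D, E, F, G, J, L, M
  1-simplices (27): AB, AF, AG, AJ, AL, AM, BD, BE, BF, BG, BM, DE, DG, DJ, DL, DM, EF, EJ, EL, EM, FG, FJ, FL, GJ, GL, JM, LM
  2-simplices (18): ABG, ABM, AFJ, AFL, AGL, AJM, BDE, BDM, BEF, BFG, DEJ, DGJ, DGL, DLM, EFL, EJM, ELM, FGJ

giving chain groups C_0 ≅ Z^9, C_1 ≅ Z^27, C_2 ≅ Z^18.

Boundary ∂_1: C_1 → C_0 maps an edge to its endpoints' difference, ∂[p,q] = q − p. For instance
  ∂FL = L − F.
The 9×27 boundary matrix has rank 8 and Smith normal form diag(1,1,1,1,1,1,1,1).

∂_2: C_2 → C_1 acts by ∂[p,q,r] = [q,r] − [p,r] + [p,q]. For instance
  ∂DLM = LM − DM + DL,
  ∂ELM = LM − EM + EL.
The 27×18 boundary matrix has rank 18 and Smith normal form diag(1,1,1,1,1,1,1,1,1,1,1,1,1,1,1,1,1,2).

Reading off H_k = ker ∂_k / im ∂_{k+1}:

  H_1: rank ker ∂_1 − rank ∂_2 = (27 − 8) − 18 = 1, and ∂_2 has invariant factor 2 > 1, so H_1 ≅ Z ⊕ Z/2.

(K is a triangulation of the Klein bottle.)

H_1 = Z ⊕ Z/2.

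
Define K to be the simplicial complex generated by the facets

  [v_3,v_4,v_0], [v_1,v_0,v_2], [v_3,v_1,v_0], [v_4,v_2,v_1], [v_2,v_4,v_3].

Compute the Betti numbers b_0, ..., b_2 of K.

We work with the vertex ordering v_0 < v_1 < v_2 < v_3 < v_4. The simplices of K, each written with vertices in increasing order, are:

  0-simplices (5): [v_0], [v_1], [v_2], [v_3], [v_4]
  1-simplices (10): [v_0,v_1], [v_0,v_2], [v_0,v_3], [v_0,v_4], [v_1,v_2], [v_1,v_3], [v_1,v_4], [v_2,v_3], [v_2,v_4], [v_3,v_4]
  2-simplices (5): [v_0,v_1,v_2], [v_0,v_1,v_3], [v_0,v_3,v_4], [v_1,v_2,v_4], [v_2,v_3,v_4]

so the chain groups are C_0 ≅ Z^5, C_1 ≅ Z^10, C_2 ≅ Z^5.

∂_1: C_1 → C_0 is given by ∂[p,q] = [q] − [p]. For instance
  ∂[v_0,v_1] = [v_1] − [v_0].
This gives a 5×10 integer matrix of rank 4; reducing to Smith normal form yields diagonal entries (1,1,1,1).

∂_2: C_2 → C_1 acts by ∂[p,q,r] = [q,r] − [p,r] + [p,q]. For instance
  ∂[v_1,v_2,v_4] = [v_2,v_4] − [v_1,v_4] + [v_1,v_2],
  ∂[v_0,v_1,v_3] = [v_1,v_3] − [v_0,v_3] + [v_0,v_1].
As a 10×5 matrix over Z this has rank 5, with invariant factors (1,1,1,1,1).

From H_k ≅ ker(∂_k) / im(∂_{k+1}) we obtain:

  H_0: rank C_0 − rank ∂_1 = 5 − 4 = 1, and the invariant factors of ∂_1 are all 1, so H_0 ≅ Z.
  H_1: rank ker ∂_1 − rank ∂_2 = (10 − 4) − 5 = 1, and the invariant factors of ∂_2 are all 1, so H_1 ≅ Z.
  H_2: rank ker ∂_2 − rank ∂_3 = (5 − 5) − 0 = 0, and there is no ∂_3, so H_2 ≅ 0.

Hence the Betti numbers are b_0 = 1, b_1 = 1, b_2 = 0.

b_0 = 1, b_1 = 1, b_2 = 0.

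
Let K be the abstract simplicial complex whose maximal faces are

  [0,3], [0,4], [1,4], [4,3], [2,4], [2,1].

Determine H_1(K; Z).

K has 5 vertices, 6 edges.
rank ∂_1 = 4, rank ∂_2 = 0 ⇒ b_1 = 6 − 4 − 0 = 2. So H_1 ≅ Z^2.

H_1 ≅ Z^2.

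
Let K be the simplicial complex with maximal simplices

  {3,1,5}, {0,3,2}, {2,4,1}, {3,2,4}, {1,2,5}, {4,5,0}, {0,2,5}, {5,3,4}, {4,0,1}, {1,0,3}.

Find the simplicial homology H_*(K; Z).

H_0 = Z,  H_1 = Z/2Z,  H_2 = 0.

Take the total order 0 < 1 < 2 < 3 < 4 < 5 on the vertex set. Then K (dimension 2) consists of the simplices:

  0-simplices (6): [0], [1], [2], [3], [4], [5]
  1-simplices (15): [0,1], [0,2], [0,3], [0,4], [0,5], [1,2], [1,3], [1,4], [1,5], [2,3], [2,4], [2,5], [3,4], [3,5], [4,5]
  2-simplices (10): [0,1,3], [0,1,4], [0,2,3], [0,2,5], [0,4,5], [1,2,4], [1,2,5], [1,3,5], [2,3,4], [3,4,5]

Hence C_0 ≅ Z^6, C_1 ≅ Z^15, C_2 ≅ Z^10.

Boundary ∂_1: C_1 → C_0 is given by ∂[p,q] = [q] − [p]. For instance
  ∂[3,5] = [5] − [3].
The 6×15 boundary matrix has rank 5 and Smith normal form diag(1,1,1,1,1).

∂_2: C_2 → C_1 acts by ∂[p,q,r] = [q,r] − [p,r] + [p,q]. For instance
  ∂[2,3,4] = [3,4] − [2,4] + [2,3],
  ∂[0,1,3] = [1,3] − [0,3] + [0,1].
This gives a 15×10 integer matrix of rank 10; reducing to Smith normal form yields diagonal entries (1,1,1,1,1,1,1,1,1,2).

Now H_k = ker ∂_k / im ∂_{k+1}, so:

  H_0: rank C_0 − rank ∂_1 = 6 − 5 = 1, and the invariant factors of ∂_1 are all 1, so H_0 = Z.
  H_1: rank ker ∂_1 − rank ∂_2 = (15 − 5) − 10 = 0, and ∂_2 has invariant factor 2 > 1, so H_1 = Z/2Z.
  H_2: rank ker ∂_2 − rank ∂_3 = (10 − 10) − 0 = 0, and there is no ∂_3, so H_2 = 0.

(K is a triangulation of the real projective plane RP^2.)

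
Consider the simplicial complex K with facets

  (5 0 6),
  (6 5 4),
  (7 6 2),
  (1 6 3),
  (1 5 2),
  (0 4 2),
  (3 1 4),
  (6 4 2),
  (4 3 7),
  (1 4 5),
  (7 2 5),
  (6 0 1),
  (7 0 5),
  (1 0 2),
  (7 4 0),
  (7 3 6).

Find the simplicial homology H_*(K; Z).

Order the vertices as 0 < 1 < 2 < 3 < 4 < 5 < 6 < 7. Listing each simplex with vertices in this order, K has dimension 2 with simplices:

  0-simplices (8): [0], [1], [2], [3], [4], [5], [6], [7]
  1-simplices (24): (24 of them)
  2-simplices (16): [0,1,2], [0,1,6], [0,2,4], [0,4,7], [0,5,6], [0,5,7], [1,2,5], [1,3,4], [1,3,6], [1,4,5], [2,4,6], [2,5,7], [2,6,7], [3,4,7], [3,6,7], [4,5,6]

Hence C_0 ≅ Z^8, C_1 ≅ Z^24, C_2 ≅ Z^16.

Boundary ∂_1: C_1 → C_0 maps an edge to its endpoints' difference, ∂[p,q] = q − p.
As a 8×24 matrix over Z this has rank 7, with invariant factors (1,1,1,1,1,1,1).

The boundary map ∂_2: C_2 → C_1 acts by ∂[p,q,r] = [q,r] − [p,r] + [p,q]. For instance
  ∂[4,5,6] = [5,6] − [4,6] + [4,5],
  ∂[0,5,6] = [5,6] − [0,6] + [0,5].
As a 24×16 matrix over Z this has rank 15, with invariant factors (1,1,1,1,1,1,1,1,1,1,1,1,1,1,1).

Computing H_k = (kernel of ∂_k) / (image of ∂_{k+1}):

  H_0: rank C_0 − rank ∂_1 = 8 − 7 = 1, and the invariant factors of ∂_1 are all 1, so H_0 ≅ Z.
  H_1: rank ker ∂_1 − rank ∂_2 = (24 − 7) − 15 = 2, and the invariant factors of ∂_2 are all 1, so H_1 ≅ Z^2.
  H_2: rank ker ∂_2 − rank ∂_3 = (16 − 15) − 0 = 1, and there is no ∂_3, so H_2 ≅ Z.

H_0 = Z,  H_1 = Z^2,  H_2 = Z.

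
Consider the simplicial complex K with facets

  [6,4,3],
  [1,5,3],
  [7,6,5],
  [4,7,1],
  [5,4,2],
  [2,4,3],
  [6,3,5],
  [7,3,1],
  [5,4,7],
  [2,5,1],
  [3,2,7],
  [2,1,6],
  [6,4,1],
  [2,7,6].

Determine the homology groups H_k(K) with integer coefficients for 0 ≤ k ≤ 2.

H_0 = Z,  H_1 = Z^2,  H_2 = Z.

K has 7 vertices, 21 edges, 14 triangles.
rank ∂_0 = 0, rank ∂_1 = 6 ⇒ b_0 = 7 − 0 − 6 = 1; all invariant factors of ∂_1 are 1 so no torsion. So H_0 = Z.
rank ∂_1 = 6, rank ∂_2 = 13 ⇒ b_1 = 21 − 6 − 13 = 2; all invariant factors of ∂_2 are 1 so no torsion. So H_1 = Z^2.
rank ∂_2 = 13, rank ∂_3 = 0 ⇒ b_2 = 14 − 13 − 0 = 1. So H_2 = Z.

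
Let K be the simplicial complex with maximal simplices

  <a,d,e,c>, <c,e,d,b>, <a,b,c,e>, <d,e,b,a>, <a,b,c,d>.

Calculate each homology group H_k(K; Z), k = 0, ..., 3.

Take the total order a < b < c < d < e on the vertex set. Then K (dimension 3) consists of the simplices:

  0-simplices (5): a, b, c, d, e
  1-simplices (10): ab, ac, ad, ae, bc, bd, be, cd, ce, de
  2-simplices (10): abc, abd, abe, acd, ace, ade, bcd, bce, bde, cde
  3-simplices (5): abcd, abce, abde, acde, bcde

giving chain groups C_0 ≅ Z^5, C_1 ≅ Z^10, C_2 ≅ Z^10, C_3 ≅ Z^5.

∂_1: C_1 → C_0 maps an edge to its endpoints' difference, ∂[p,q] = q − p.
This gives a 5×10 integer matrix of rank 4; reducing to Smith normal form yields diagonal entries (1,1,1,1).

Boundary ∂_2: C_2 → C_1 sends each 2-simplex [p,q,r] to [q,r] − [p,r] + [p,q]. For instance
  ∂cde = de − ce + cd,
  ∂abc = bc − ac + ab.
This gives a 10×10 integer matrix of rank 6; reducing to Smith normal form yields diagonal entries (1,1,1,1,1,1).

The boundary map ∂_3: C_3 → C_2 sends each 3-simplex σ to the alternating sum Σ_i (−1)^i (σ with its i-th vertex removed). For instance
  ∂abcd = bcd − acd + abd − abc,
  ∂abce = bce − ace + abe − abc.
The 10×5 boundary matrix has rank 4 and Smith normal form diag(1,1,1,1).

Reading off H_k = ker ∂_k / im ∂_{k+1}:

  H_0: rank C_0 − rank ∂_1 = 5 − 4 = 1, and the invariant factors of ∂_1 are all 1, so H_0 ≅ Z.
  H_1: rank ker ∂_1 − rank ∂_2 = (10 − 4) − 6 = 0, and the invariant factors of ∂_2 are all 1, so H_1 ≅ 0.
  H_2: rank ker ∂_2 − rank ∂_3 = (10 − 6) − 4 = 0, and the invariant factors of ∂_3 are all 1, so H_2 ≅ 0.
  H_3: rank ker ∂_3 − rank ∂_4 = (5 − 4) − 0 = 1, and there is no ∂_4, so H_3 ≅ Z.

As a check, the Euler characteristic is 5 − 10 + 10 − 5 = 0, which agrees with 1 − 0 + 0 − 1 = 0.
(K is a triangulation of the 3-sphere S^3.)

H_0 = Z,  H_1 = 0,  H_2 = 0,  H_3 = Z.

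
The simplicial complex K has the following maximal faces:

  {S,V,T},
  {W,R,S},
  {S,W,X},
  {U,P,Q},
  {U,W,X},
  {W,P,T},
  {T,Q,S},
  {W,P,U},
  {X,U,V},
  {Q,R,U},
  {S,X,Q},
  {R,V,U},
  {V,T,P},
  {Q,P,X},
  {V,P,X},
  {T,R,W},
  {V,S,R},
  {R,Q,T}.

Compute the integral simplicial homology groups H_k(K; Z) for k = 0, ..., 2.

H_0 = Z,  H_1 = Z ⊕ Z/2,  H_2 = 0.

Order the vertices as P < Q < R < S < T < U < V < W < X. Listing each simplex with vertices in this order, K has dimension 2 with simplices:

  0-simplices (9): P, Q, R, S, T, U, V, W, X
  1-simplices (27): PQ, PT, PU, PV, PW, PX, QR, QS, QT, QU, QX, RS, RT, RU, RV, RW, ST, SV, SW, SX, TV, TW, UV, UW, UX, VX, WX
  2-simplices (18): PQU, PQX, PTV, PTW, PUW, PVX, QRT, QRU, QST, QSX, RSV, RSW, RTW, RUV, STV, SWX, UVX, UWX

so the chain groups are C_0 ≅ Z^9, C_1 ≅ Z^27, C_2 ≅ Z^18.

Boundary ∂_1: C_1 → C_0 maps an edge to its endpoints' difference, ∂[p,q] = q − p. For instance
  ∂PU = U − P.
As a 9×27 matrix over Z this has rank 8, with invariant factors (1,1,1,1,1,1,1,1).

Boundary ∂_2: C_2 → C_1 acts by ∂[p,q,r] = [q,r] − [p,r] + [p,q]. For instance
  ∂QRU = RU − QU + QR,
  ∂PTV = TV − PV + PT.
The 27×18 boundary matrix has rank 18 and Smith normal form diag(1,1,1,1,1,1,1,1,1,1,1,1,1,1,1,1,1,2).

Computing H_k = (kernel of ∂_k) / (image of ∂_{k+1}):

  H_0: rank C_0 − rank ∂_1 = 9 − 8 = 1, and the invariant factors of ∂_1 are all 1, so H_0 ≅ Z.
  H_1: rank ker ∂_1 − rank ∂_2 = (27 − 8) − 18 = 1, and ∂_2 has invariant factor 2 > 1, so H_1 ≅ Z ⊕ Z/2.
  H_2: rank ker ∂_2 − rank ∂_3 = (18 − 18) − 0 = 0, and there is no ∂_3, so H_2 ≅ 0.

As a check, the Euler characteristic is 9 − 27 + 18 = 0, which agrees with 1 − 1 + 0 = 0.
(K is a triangulation of the Klein bottle.)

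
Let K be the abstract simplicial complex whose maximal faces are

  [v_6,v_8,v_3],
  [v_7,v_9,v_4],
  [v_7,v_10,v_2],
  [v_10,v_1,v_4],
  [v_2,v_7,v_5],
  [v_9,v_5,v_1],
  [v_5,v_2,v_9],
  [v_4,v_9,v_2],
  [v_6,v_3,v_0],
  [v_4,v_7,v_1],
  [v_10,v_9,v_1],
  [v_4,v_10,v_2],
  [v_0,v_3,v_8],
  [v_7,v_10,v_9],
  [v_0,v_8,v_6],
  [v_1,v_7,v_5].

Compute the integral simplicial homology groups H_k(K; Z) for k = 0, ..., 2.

K has 11 vertices, 24 edges, 16 triangles.
rank ∂_0 = 0, rank ∂_1 = 9 ⇒ b_0 = 11 − 0 − 9 = 2; all invariant factors of ∂_1 are 1 so no torsion. So H_0 = Z^2.
rank ∂_1 = 9, rank ∂_2 = 15 ⇒ b_1 = 24 − 9 − 15 = 0; ∂_2 has invariant factor(s) [2] giving torsion. So H_1 = Z/2.
rank ∂_2 = 15, rank ∂_3 = 0 ⇒ b_2 = 16 − 15 − 0 = 1. So H_2 = Z.

H_0 = Z^2,  H_1 = Z/2,  H_2 = Z.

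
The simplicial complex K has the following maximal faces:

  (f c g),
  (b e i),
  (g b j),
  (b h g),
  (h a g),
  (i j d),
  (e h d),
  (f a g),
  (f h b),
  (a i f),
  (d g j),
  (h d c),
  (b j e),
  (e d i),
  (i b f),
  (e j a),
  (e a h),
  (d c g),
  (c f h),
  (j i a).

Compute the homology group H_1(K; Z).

Fix the vertex order a < b < c < d < e < f < g < h < i < j and write every simplex with vertices in increasing order. Then dim K = 2 and the simplices of K are:

  0-simplices (10): a, b, c, d, e, f, g, h, i, j
  1-simplices (30): ae, af, ag, ah, ai, aj, be, bf, bg, bh, bi, bj, cd, cf, cg, ch, de, dg, dh, di, dj, eh, ei, ej, fg, fh, fi, gh, gj, ij
  2-simplices (20): aeh, aej, afg, afi, agh, aij, bei, bej, bfh, bfi, bgh, bgj, cdg, cdh, cfg, cfh, deh, dei, dgj, dij

Hence C_0 ≅ Z^10, C_1 ≅ Z^30, C_2 ≅ Z^20.

Boundary ∂_1: C_1 → C_0 is given by ∂[p,q] = [q] − [p]. For instance
  ∂ij = j − i.
The resulting 10×30 matrix has rank 9, and its Smith normal form has invariant factors (1,1,1,1,1,1,1,1,1).

∂_2: C_2 → C_1 sends each 2-simplex [p,q,r] to [q,r] − [p,r] + [p,q]. For instance
  ∂afi = fi − ai + af,
  ∂bgj = gj − bj + bg.
The resulting 30×20 matrix has rank 20, and its Smith normal form has invariant factors (1,1,1,1,1,1,1,1,1,1,1,1,1,1,1,1,1,1,1,2).

Now H_k = ker ∂_k / im ∂_{k+1}, so:

  H_1: rank ker ∂_1 − rank ∂_2 = (30 − 9) − 20 = 1, and ∂_2 has invariant factor 2 > 1, so H_1 = Z ⊕ Z/2.

H_1 = Z ⊕ Z/2.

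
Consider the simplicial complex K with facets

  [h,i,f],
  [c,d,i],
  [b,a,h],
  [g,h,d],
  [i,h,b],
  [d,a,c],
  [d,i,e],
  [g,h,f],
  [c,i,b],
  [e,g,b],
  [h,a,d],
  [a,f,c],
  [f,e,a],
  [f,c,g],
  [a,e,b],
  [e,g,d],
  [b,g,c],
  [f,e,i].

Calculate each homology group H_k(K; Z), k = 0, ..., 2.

Fix the vertex order a < b < c < d < e < f < g < h < i and write every simplex with vertices in increasing order. Then dim K = 2 and the simplices of K are:

  0-simplices (9): a, b, c, d, e, f, g, h, i
  1-simplices (27): ab, ac, ad, ae, af, ah, bc, be, bg, bh, bi, cd, cf, cg, ci, de, dg, dh, di, ef, eg, ei, fg, fh, fi, gh, hi
  2-simplices (18): abe, abh, acd, acf, adh, aef, bcg, bci, beg, bhi, cdi, cfg, deg, dei, dgh, efi, fgh, fhi

so the chain groups are C_0 ≅ Z^9, C_1 ≅ Z^27, C_2 ≅ Z^18.

∂_1: C_1 → C_0 is given by ∂[p,q] = [q] − [p].
The resulting 9×27 matrix has rank 8, and its Smith normal form has invariant factors (1,1,1,1,1,1,1,1).

Boundary ∂_2: C_2 → C_1 maps a triangle to the signed sum of its edges. For instance
  ∂abh = bh − ah + ab,
  ∂deg = eg − dg + de.
This gives a 27×18 integer matrix of rank 17; reducing to Smith normal form yields diagonal entries (1,1,1,1,1,1,1,1,1,1,1,1,1,1,1,1,1).

Computing H_k = (kernel of ∂_k) / (image of ∂_{k+1}):

  H_0: rank C_0 − rank ∂_1 = 9 − 8 = 1, and the invariant factors of ∂_1 are all 1, so H_0 ≅ Z.
  H_1: rank ker ∂_1 − rank ∂_2 = (27 − 8) − 17 = 2, and the invariant factors of ∂_2 are all 1, so H_1 ≅ Z^2.
  H_2: rank ker ∂_2 − rank ∂_3 = (18 − 17) − 0 = 1, and there is no ∂_3, so H_2 ≅ Z.

(K is a triangulation of the torus T^2.)

H_0 ≅ Z,  H_1 ≅ Z^2,  H_2 ≅ Z.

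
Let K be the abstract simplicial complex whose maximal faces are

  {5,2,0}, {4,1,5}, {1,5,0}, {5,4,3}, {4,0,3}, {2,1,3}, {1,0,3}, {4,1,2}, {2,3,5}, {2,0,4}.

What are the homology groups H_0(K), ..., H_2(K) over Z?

We work with the vertex ordering 0 < 1 < 2 < 3 < 4 < 5. The simplices of K, each written with vertices in increasing order, are:

  0-simplices (6): [0], [1], [2], [3], [4], [5]
  1-simplices (15): [0,1], [0,2], [0,3], [0,4], [0,5], [1,2], [1,3], [1,4], [1,5], [2,3], [2,4], [2,5], [3,4], [3,5], [4,5]
  2-simplices (10): [0,1,3], [0,1,5], [0,2,4], [0,2,5], [0,3,4], [1,2,3], [1,2,4], [1,4,5], [2,3,5], [3,4,5]

Hence C_0 ≅ Z^6, C_1 ≅ Z^15, C_2 ≅ Z^10.

The boundary map ∂_1: C_1 → C_0 maps an edge to its endpoints' difference, ∂[p,q] = q − p. For instance
  ∂[3,5] = [5] − [3].
As a 6×15 matrix over Z this has rank 5, with invariant factors (1,1,1,1,1).

∂_2: C_2 → C_1 maps a triangle to the signed sum of its edges. For instance
  ∂[0,1,5] = [1,5] − [0,5] + [0,1],
  ∂[1,4,5] = [4,5] − [1,5] + [1,4].
The 15×10 boundary matrix has rank 10 and Smith normal form diag(1,1,1,1,1,1,1,1,1,2).

Reading off H_k = ker ∂_k / im ∂_{k+1}:

  H_0: rank C_0 − rank ∂_1 = 6 − 5 = 1, and the invariant factors of ∂_1 are all 1, so H_0 ≅ Z.
  H_1: rank ker ∂_1 − rank ∂_2 = (15 − 5) − 10 = 0, and ∂_2 has invariant factor 2 > 1, so H_1 ≅ Z/2Z.
  H_2: rank ker ∂_2 − rank ∂_3 = (10 − 10) − 0 = 0, and there is no ∂_3, so H_2 ≅ 0.

H_0 = Z,  H_1 = Z/2Z,  H_2 = 0.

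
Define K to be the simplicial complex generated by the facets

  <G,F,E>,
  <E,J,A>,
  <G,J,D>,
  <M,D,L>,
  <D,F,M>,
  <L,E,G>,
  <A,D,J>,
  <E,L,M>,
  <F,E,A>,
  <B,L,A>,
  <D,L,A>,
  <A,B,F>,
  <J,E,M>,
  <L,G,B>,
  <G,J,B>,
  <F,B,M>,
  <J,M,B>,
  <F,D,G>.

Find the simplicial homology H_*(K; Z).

H_0 = Z,  H_1 = Z^2,  H_2 = Z.

Fix the vertex order A < B < D < E < F < G < J < L < M and write every simplex with vertices in increasing order. Then dim K = 2 and the simplices of K are:

  0-simplices (9): A, B, D, E, F, G, J, L, M
  1-simplices (27): AB, AD, AE, AF, AJ, AL, BF, BG, BJ, BL, BM, DF, DG, DJ, DL, DM, EF, EG, EJ, EL, EM, FG, FM, GJ, GL, JM, LM
  2-simplices (18): ABF, ABL, ADJ, ADL, AEF, AEJ, BFM, BGJ, BGL, BJM, DFG, DFM, DGJ, DLM, EFG, EGL, EJM, ELM

Hence C_0 ≅ Z^9, C_1 ≅ Z^27, C_2 ≅ Z^18.

∂_1: C_1 → C_0 is given by ∂[p,q] = [q] − [p]. For instance
  ∂AE = E − A.
As a 9×27 matrix over Z this has rank 8, with invariant factors (1,1,1,1,1,1,1,1).

∂_2: C_2 → C_1 acts by ∂[p,q,r] = [q,r] − [p,r] + [p,q]. For instance
  ∂EJM = JM − EM + EJ,
  ∂BJM = JM − BM + BJ.
The resulting 27×18 matrix has rank 17, and its Smith normal form has invariant factors (1,1,1,1,1,1,1,1,1,1,1,1,1,1,1,1,1).

Computing H_k = (kernel of ∂_k) / (image of ∂_{k+1}):

  H_0: rank C_0 − rank ∂_1 = 9 − 8 = 1, and the invariant factors of ∂_1 are all 1, so H_0 = Z.
  H_1: rank ker ∂_1 − rank ∂_2 = (27 − 8) − 17 = 2, and the invariant factors of ∂_2 are all 1, so H_1 = Z^2.
  H_2: rank ker ∂_2 − rank ∂_3 = (18 − 17) − 0 = 1, and there is no ∂_3, so H_2 = Z.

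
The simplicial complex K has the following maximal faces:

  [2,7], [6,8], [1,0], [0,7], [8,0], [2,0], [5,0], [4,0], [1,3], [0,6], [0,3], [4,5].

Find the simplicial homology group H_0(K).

H_0 = Z.

Take the total order 0 < 1 < 2 < 3 < 4 < 5 < 6 < 7 < 8 on the vertex set. Then K (dimension 1) consists of the simplices:

  0-simplices (9): [0], [1], [2], [3], [4], [5], [6], [7], [8]
  1-simplices (12): [0,1], [0,2], [0,3], [0,4], [0,5], [0,6], [0,7], [0,8], [1,3], [2,7], [4,5], [6,8]

Hence C_0 ≅ Z^9, C_1 ≅ Z^12.

Boundary ∂_1: C_1 → C_0 sends each edge [p,q] (with p < q) to q − p. For instance
  ∂[2,7] = [7] − [2].
This gives a 9×12 integer matrix of rank 8; reducing to Smith normal form yields diagonal entries (1,1,1,1,1,1,1,1).

Computing H_k = (kernel of ∂_k) / (image of ∂_{k+1}):

  H_0: rank C_0 − rank ∂_1 = 9 − 8 = 1, and the invariant factors of ∂_1 are all 1, so H_0 = Z.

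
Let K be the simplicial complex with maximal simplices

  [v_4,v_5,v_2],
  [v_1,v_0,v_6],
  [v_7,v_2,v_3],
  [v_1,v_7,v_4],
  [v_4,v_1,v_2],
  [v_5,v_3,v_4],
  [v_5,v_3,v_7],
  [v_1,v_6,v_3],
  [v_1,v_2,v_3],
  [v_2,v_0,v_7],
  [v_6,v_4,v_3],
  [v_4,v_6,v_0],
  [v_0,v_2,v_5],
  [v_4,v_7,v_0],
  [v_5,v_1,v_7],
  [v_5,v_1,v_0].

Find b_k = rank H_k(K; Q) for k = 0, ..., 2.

b_0 = 1, b_1 = 2, b_2 = 1.

Order the vertices as v_0 < v_1 < v_2 < v_3 < v_4 < v_5 < v_6 < v_7. Listing each simplex with vertices in this order, K has dimension 2 with simplices:

  0-simplices (8): [v_0], [v_1], [v_2], [v_3], [v_4], [v_5], [v_6], [v_7]
  1-simplices (24): (24 of them)
  2-simplices (16): (16 of them)

giving chain groups C_0 ≅ Z^8, C_1 ≅ Z^24, C_2 ≅ Z^16.

∂_1: C_1 → C_0 sends each edge [p,q] (with p < q) to q − p. For instance
  ∂[v_5,v_7] = [v_7] − [v_5].
As a 8×24 matrix over Z this has rank 7, with invariant factors (1,1,1,1,1,1,1).

∂_2: C_2 → C_1 acts by ∂[p,q,r] = [q,r] − [p,r] + [p,q]. For instance
  ∂[v_2,v_4,v_5] = [v_4,v_5] − [v_2,v_5] + [v_2,v_4],
  ∂[v_1,v_5,v_7] = [v_5,v_7] − [v_1,v_7] + [v_1,v_5].
This gives a 24×16 integer matrix of rank 15; reducing to Smith normal form yields diagonal entries (1,1,1,1,1,1,1,1,1,1,1,1,1,1,1).

From H_k ≅ ker(∂_k) / im(∂_{k+1}) we obtain:

  H_0: rank C_0 − rank ∂_1 = 8 − 7 = 1, and the invariant factors of ∂_1 are all 1, so H_0 ≅ Z.
  H_1: rank ker ∂_1 − rank ∂_2 = (24 − 7) − 15 = 2, and the invariant factors of ∂_2 are all 1, so H_1 ≅ Z^2.
  H_2: rank ker ∂_2 − rank ∂_3 = (16 − 15) − 0 = 1, and there is no ∂_3, so H_2 ≅ Z.

As a check, the Euler characteristic is 8 − 24 + 16 = 0, which agrees with 1 − 2 + 1 = 0.

Hence the Betti numbers are b_0 = 1, b_1 = 2, b_2 = 1.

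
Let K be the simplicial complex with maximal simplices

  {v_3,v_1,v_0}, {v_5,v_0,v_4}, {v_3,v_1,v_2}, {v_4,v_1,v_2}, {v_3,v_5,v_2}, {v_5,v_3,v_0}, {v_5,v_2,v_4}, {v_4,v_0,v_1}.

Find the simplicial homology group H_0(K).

Take the total order v_0 < v_1 < v_2 < v_3 < v_4 < v_5 on the vertex set. Then K (dimension 2) consists of the simplices:

  0-simplices (6): [v_0], [v_1], [v_2], [v_3], [v_4], [v_5]
  1-simplices (12): [v_0,v_1], [v_0,v_3], [v_0,v_4], [v_0,v_5], [v_1,v_2], [v_1,v_3], [v_1,v_4], [v_2,v_3], [v_2,v_4], [v_2,v_5], [v_3,v_5], [v_4,v_5]
  2-simplices (8): [v_0,v_1,v_3], [v_0,v_1,v_4], [v_0,v_3,v_5], [v_0,v_4,v_5], [v_1,v_2,v_3], [v_1,v_2,v_4], [v_2,v_3,v_5], [v_2,v_4,v_5]

so the chain groups are C_0 ≅ Z^6, C_1 ≅ Z^12, C_2 ≅ Z^8.

∂_1: C_1 → C_0 sends each edge [p,q] (with p < q) to q − p.
The 6×12 boundary matrix has rank 5 and Smith normal form diag(1,1,1,1,1).

Boundary ∂_2: C_2 → C_1 maps a triangle to the signed sum of its edges. For instance
  ∂[v_2,v_3,v_5] = [v_3,v_5] − [v_2,v_5] + [v_2,v_3],
  ∂[v_0,v_1,v_3] = [v_1,v_3] − [v_0,v_3] + [v_0,v_1].
As a 12×8 matrix over Z this has rank 7, with invariant factors (1,1,1,1,1,1,1).

Computing H_k = (kernel of ∂_k) / (image of ∂_{k+1}):

  H_0: rank C_0 − rank ∂_1 = 6 − 5 = 1, and the invariant factors of ∂_1 are all 1, so H_0 = Z.

H_0 ≅ Z.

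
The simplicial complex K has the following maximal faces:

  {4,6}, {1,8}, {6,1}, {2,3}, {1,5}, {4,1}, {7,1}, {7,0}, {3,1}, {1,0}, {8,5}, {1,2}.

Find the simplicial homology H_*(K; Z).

H_0 = Z,  H_1 = Z^4.

We work with the vertex ordering 0 < 1 < 2 < 3 < 4 < 5 < 6 < 7 < 8. The simplices of K, each written with vertices in increasing order, are:

  0-simplices (9): [0], [1], [2], [3], [4], [5], [6], [7], [8]
  1-simplices (12): [0,1], [0,7], [1,2], [1,3], [1,4], [1,5], [1,6], [1,7], [1,8], [2,3], [4,6], [5,8]

Hence C_0 ≅ Z^9, C_1 ≅ Z^12.

Boundary ∂_1: C_1 → C_0 is given by ∂[p,q] = [q] − [p].
As a 9×12 matrix over Z this has rank 8, with invariant factors (1,1,1,1,1,1,1,1).

Now H_k = ker ∂_k / im ∂_{k+1}, so:

  H_0: rank C_0 − rank ∂_1 = 9 − 8 = 1, and the invariant factors of ∂_1 are all 1, so H_0 = Z.
  H_1: rank ker ∂_1 − rank ∂_2 = (12 − 8) − 0 = 4, and there is no ∂_2, so H_1 = Z^4.

As a check, the Euler characteristic is 9 − 12 = -3, which agrees with 1 − 4 = -3.
(K is a triangulation of a wedge of 4 circles.)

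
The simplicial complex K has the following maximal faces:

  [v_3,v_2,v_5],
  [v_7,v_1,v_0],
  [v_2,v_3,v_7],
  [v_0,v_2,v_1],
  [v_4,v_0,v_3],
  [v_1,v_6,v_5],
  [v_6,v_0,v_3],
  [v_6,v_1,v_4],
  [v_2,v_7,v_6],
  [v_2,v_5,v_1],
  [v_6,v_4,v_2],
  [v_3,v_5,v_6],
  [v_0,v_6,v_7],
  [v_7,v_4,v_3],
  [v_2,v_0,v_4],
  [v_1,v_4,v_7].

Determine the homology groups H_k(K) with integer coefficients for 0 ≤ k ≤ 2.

H_0 = Z,  H_1 = Z^2,  H_2 = Z.

Order the vertices as v_0 < v_1 < v_2 < v_3 < v_4 < v_5 < v_6 < v_7. Listing each simplex with vertices in this order, K has dimension 2 with simplices:

  0-simplices (8): [v_0], [v_1], [v_2], [v_3], [v_4], [v_5], [v_6], [v_7]
  1-simplices (24): (24 of them)
  2-simplices (16): (16 of them)

Hence C_0 ≅ Z^8, C_1 ≅ Z^24, C_2 ≅ Z^16.

∂_1: C_1 → C_0 maps an edge to its endpoints' difference, ∂[p,q] = q − p. For instance
  ∂[v_0,v_2] = [v_2] − [v_0].
The 8×24 boundary matrix has rank 7 and Smith normal form diag(1,1,1,1,1,1,1).

The boundary map ∂_2: C_2 → C_1 sends each 2-simplex [p,q,r] to [q,r] − [p,r] + [p,q]. For instance
  ∂[v_3,v_4,v_7] = [v_4,v_7] − [v_3,v_7] + [v_3,v_4],
  ∂[v_0,v_2,v_4] = [v_2,v_4] − [v_0,v_4] + [v_0,v_2].
As a 24×16 matrix over Z this has rank 15, with invariant factors (1,1,1,1,1,1,1,1,1,1,1,1,1,1,1).

Computing H_k = (kernel of ∂_k) / (image of ∂_{k+1}):

  H_0: rank C_0 − rank ∂_1 = 8 − 7 = 1, and the invariant factors of ∂_1 are all 1, so H_0 = Z.
  H_1: rank ker ∂_1 − rank ∂_2 = (24 − 7) − 15 = 2, and the invariant factors of ∂_2 are all 1, so H_1 = Z^2.
  H_2: rank ker ∂_2 − rank ∂_3 = (16 − 15) − 0 = 1, and there is no ∂_3, so H_2 = Z.

As a check, the Euler characteristic is 8 − 24 + 16 = 0, which agrees with 1 − 2 + 1 = 0.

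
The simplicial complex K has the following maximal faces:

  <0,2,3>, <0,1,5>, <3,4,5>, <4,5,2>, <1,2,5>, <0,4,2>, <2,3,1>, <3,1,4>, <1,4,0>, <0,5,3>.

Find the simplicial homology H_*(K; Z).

H_0 = Z,  H_1 = Z/2,  H_2 = 0.

Fix the vertex order 0 < 1 < 2 < 3 < 4 < 5 and write every simplex with vertices in increasing order. Then dim K = 2 and the simplices of K are:

  0-simplices (6): [0], [1], [2], [3], [4], [5]
  1-simplices (15): [0,1], [0,2], [0,3], [0,4], [0,5], [1,2], [1,3], [1,4], [1,5], [2,3], [2,4], [2,5], [3,4], [3,5], [4,5]
  2-simplices (10): [0,1,4], [0,1,5], [0,2,3], [0,2,4], [0,3,5], [1,2,3], [1,2,5], [1,3,4], [2,4,5], [3,4,5]

Hence C_0 ≅ Z^6, C_1 ≅ Z^15, C_2 ≅ Z^10.

The boundary map ∂_1: C_1 → C_0 sends each edge [p,q] (with p < q) to q − p. For instance
  ∂[4,5] = [5] − [4].
This gives a 6×15 integer matrix of rank 5; reducing to Smith normal form yields diagonal entries (1,1,1,1,1).

Boundary ∂_2: C_2 → C_1 sends each 2-simplex [p,q,r] to [q,r] − [p,r] + [p,q]. For instance
  ∂[1,2,3] = [2,3] − [1,3] + [1,2],
  ∂[0,2,3] = [2,3] − [0,3] + [0,2].
The 15×10 boundary matrix has rank 10 and Smith normal form diag(1,1,1,1,1,1,1,1,1,2).

Computing H_k = (kernel of ∂_k) / (image of ∂_{k+1}):

  H_0: rank C_0 − rank ∂_1 = 6 − 5 = 1, and the invariant factors of ∂_1 are all 1, so H_0 = Z.
  H_1: rank ker ∂_1 − rank ∂_2 = (15 − 5) − 10 = 0, and ∂_2 has invariant factor 2 > 1, so H_1 = Z/2.
  H_2: rank ker ∂_2 − rank ∂_3 = (10 − 10) − 0 = 0, and there is no ∂_3, so H_2 = 0.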